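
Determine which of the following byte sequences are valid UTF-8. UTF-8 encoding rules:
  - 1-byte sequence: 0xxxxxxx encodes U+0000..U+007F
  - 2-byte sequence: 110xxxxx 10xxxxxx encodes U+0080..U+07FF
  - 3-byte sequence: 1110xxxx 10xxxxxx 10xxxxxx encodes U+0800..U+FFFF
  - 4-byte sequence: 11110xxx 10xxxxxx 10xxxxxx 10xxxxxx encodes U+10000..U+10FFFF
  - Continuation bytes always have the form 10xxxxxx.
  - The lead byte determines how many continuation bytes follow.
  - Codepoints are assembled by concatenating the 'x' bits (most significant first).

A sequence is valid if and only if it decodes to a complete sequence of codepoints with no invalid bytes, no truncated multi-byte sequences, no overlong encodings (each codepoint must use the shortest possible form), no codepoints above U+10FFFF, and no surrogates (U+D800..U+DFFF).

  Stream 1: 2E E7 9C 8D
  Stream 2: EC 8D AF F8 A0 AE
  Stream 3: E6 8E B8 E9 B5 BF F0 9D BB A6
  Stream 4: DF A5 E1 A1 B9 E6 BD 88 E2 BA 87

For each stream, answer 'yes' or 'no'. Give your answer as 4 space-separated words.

Answer: yes no yes yes

Derivation:
Stream 1: decodes cleanly. VALID
Stream 2: error at byte offset 3. INVALID
Stream 3: decodes cleanly. VALID
Stream 4: decodes cleanly. VALID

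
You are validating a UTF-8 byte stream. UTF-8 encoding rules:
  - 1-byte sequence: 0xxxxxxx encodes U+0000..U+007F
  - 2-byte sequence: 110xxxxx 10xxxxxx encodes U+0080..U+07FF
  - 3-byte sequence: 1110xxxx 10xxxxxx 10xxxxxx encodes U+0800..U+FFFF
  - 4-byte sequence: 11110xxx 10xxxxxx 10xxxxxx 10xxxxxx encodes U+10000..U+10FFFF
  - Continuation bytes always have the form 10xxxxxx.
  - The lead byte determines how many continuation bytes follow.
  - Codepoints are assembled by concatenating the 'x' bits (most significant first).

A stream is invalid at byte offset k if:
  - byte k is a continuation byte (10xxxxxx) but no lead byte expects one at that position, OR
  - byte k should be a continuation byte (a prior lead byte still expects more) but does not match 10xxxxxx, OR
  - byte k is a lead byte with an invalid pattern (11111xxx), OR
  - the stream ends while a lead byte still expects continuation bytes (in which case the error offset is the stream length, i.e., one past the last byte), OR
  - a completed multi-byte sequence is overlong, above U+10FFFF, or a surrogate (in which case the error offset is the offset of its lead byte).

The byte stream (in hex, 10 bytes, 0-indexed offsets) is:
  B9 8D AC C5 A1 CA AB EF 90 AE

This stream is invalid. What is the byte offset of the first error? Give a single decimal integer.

Answer: 0

Derivation:
Byte[0]=B9: INVALID lead byte (not 0xxx/110x/1110/11110)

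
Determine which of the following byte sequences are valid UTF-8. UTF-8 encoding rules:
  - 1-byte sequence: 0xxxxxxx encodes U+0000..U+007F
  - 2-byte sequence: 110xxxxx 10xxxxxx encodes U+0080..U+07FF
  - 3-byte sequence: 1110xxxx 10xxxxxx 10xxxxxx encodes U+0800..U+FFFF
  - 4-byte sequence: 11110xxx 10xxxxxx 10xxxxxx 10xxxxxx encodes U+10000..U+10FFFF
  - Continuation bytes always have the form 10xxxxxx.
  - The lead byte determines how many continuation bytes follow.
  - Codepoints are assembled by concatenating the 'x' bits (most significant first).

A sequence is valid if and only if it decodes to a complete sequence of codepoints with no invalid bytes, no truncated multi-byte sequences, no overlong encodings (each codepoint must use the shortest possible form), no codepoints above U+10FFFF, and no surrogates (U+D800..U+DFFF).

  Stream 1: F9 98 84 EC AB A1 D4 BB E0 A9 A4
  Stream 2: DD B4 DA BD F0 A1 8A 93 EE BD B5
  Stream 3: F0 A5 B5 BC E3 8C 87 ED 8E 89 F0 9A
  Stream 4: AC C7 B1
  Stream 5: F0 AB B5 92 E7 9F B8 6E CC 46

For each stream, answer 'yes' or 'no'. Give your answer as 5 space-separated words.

Stream 1: error at byte offset 0. INVALID
Stream 2: decodes cleanly. VALID
Stream 3: error at byte offset 12. INVALID
Stream 4: error at byte offset 0. INVALID
Stream 5: error at byte offset 9. INVALID

Answer: no yes no no no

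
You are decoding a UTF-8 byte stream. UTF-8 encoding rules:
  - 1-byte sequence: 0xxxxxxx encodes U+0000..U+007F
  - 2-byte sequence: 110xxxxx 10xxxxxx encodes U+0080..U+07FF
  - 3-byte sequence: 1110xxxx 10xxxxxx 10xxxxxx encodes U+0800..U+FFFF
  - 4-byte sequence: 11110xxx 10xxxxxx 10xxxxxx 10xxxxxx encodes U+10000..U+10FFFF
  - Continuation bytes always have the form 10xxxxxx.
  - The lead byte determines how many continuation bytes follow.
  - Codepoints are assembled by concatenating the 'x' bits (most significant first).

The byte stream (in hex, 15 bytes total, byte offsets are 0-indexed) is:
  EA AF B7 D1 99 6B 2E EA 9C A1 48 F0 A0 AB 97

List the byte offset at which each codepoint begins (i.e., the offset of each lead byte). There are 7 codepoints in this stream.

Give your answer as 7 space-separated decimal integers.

Answer: 0 3 5 6 7 10 11

Derivation:
Byte[0]=EA: 3-byte lead, need 2 cont bytes. acc=0xA
Byte[1]=AF: continuation. acc=(acc<<6)|0x2F=0x2AF
Byte[2]=B7: continuation. acc=(acc<<6)|0x37=0xABF7
Completed: cp=U+ABF7 (starts at byte 0)
Byte[3]=D1: 2-byte lead, need 1 cont bytes. acc=0x11
Byte[4]=99: continuation. acc=(acc<<6)|0x19=0x459
Completed: cp=U+0459 (starts at byte 3)
Byte[5]=6B: 1-byte ASCII. cp=U+006B
Byte[6]=2E: 1-byte ASCII. cp=U+002E
Byte[7]=EA: 3-byte lead, need 2 cont bytes. acc=0xA
Byte[8]=9C: continuation. acc=(acc<<6)|0x1C=0x29C
Byte[9]=A1: continuation. acc=(acc<<6)|0x21=0xA721
Completed: cp=U+A721 (starts at byte 7)
Byte[10]=48: 1-byte ASCII. cp=U+0048
Byte[11]=F0: 4-byte lead, need 3 cont bytes. acc=0x0
Byte[12]=A0: continuation. acc=(acc<<6)|0x20=0x20
Byte[13]=AB: continuation. acc=(acc<<6)|0x2B=0x82B
Byte[14]=97: continuation. acc=(acc<<6)|0x17=0x20AD7
Completed: cp=U+20AD7 (starts at byte 11)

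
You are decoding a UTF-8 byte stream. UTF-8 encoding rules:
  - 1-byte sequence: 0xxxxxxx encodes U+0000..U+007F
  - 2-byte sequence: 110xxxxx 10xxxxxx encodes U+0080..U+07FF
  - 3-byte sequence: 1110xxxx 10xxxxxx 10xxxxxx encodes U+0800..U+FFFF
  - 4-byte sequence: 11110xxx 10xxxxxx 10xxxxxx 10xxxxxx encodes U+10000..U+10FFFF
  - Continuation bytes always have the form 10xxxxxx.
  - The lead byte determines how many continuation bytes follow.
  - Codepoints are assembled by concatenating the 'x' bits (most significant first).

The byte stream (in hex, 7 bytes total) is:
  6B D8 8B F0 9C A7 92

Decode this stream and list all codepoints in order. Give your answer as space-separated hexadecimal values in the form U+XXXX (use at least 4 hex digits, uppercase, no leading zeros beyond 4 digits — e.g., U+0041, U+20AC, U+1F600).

Byte[0]=6B: 1-byte ASCII. cp=U+006B
Byte[1]=D8: 2-byte lead, need 1 cont bytes. acc=0x18
Byte[2]=8B: continuation. acc=(acc<<6)|0x0B=0x60B
Completed: cp=U+060B (starts at byte 1)
Byte[3]=F0: 4-byte lead, need 3 cont bytes. acc=0x0
Byte[4]=9C: continuation. acc=(acc<<6)|0x1C=0x1C
Byte[5]=A7: continuation. acc=(acc<<6)|0x27=0x727
Byte[6]=92: continuation. acc=(acc<<6)|0x12=0x1C9D2
Completed: cp=U+1C9D2 (starts at byte 3)

Answer: U+006B U+060B U+1C9D2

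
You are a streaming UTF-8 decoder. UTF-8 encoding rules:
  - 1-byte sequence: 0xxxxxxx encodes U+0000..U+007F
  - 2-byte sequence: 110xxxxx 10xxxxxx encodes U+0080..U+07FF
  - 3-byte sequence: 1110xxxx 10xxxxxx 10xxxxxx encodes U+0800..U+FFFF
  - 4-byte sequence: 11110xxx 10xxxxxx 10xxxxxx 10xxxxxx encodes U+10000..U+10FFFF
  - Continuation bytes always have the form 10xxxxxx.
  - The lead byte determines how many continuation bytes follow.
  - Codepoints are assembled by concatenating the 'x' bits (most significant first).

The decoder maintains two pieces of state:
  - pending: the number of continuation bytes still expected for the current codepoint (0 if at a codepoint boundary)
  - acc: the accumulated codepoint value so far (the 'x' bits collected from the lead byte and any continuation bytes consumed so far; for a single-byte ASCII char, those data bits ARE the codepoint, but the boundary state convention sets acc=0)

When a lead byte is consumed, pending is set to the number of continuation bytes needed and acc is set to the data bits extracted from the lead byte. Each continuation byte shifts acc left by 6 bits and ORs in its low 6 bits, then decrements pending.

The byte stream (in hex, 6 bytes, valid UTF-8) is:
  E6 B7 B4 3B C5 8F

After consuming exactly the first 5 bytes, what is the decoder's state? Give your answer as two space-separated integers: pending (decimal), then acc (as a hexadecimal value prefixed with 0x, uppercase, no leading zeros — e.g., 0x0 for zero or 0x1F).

Answer: 1 0x5

Derivation:
Byte[0]=E6: 3-byte lead. pending=2, acc=0x6
Byte[1]=B7: continuation. acc=(acc<<6)|0x37=0x1B7, pending=1
Byte[2]=B4: continuation. acc=(acc<<6)|0x34=0x6DF4, pending=0
Byte[3]=3B: 1-byte. pending=0, acc=0x0
Byte[4]=C5: 2-byte lead. pending=1, acc=0x5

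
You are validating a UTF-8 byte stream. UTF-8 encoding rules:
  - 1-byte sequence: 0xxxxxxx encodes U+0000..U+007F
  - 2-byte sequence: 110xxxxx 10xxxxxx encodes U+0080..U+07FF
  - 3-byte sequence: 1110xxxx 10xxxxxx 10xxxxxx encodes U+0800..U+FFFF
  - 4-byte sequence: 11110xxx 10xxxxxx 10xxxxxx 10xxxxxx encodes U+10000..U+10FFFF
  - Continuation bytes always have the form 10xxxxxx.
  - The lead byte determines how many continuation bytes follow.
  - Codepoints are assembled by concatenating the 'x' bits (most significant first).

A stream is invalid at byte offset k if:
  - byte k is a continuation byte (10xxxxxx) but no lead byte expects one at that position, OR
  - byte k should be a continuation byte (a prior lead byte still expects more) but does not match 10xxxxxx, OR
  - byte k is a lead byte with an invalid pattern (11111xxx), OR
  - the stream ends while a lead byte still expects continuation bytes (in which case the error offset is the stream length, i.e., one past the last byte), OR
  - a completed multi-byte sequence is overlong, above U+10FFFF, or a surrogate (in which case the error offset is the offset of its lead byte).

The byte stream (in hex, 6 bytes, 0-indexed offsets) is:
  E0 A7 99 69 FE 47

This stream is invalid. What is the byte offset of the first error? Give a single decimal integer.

Byte[0]=E0: 3-byte lead, need 2 cont bytes. acc=0x0
Byte[1]=A7: continuation. acc=(acc<<6)|0x27=0x27
Byte[2]=99: continuation. acc=(acc<<6)|0x19=0x9D9
Completed: cp=U+09D9 (starts at byte 0)
Byte[3]=69: 1-byte ASCII. cp=U+0069
Byte[4]=FE: INVALID lead byte (not 0xxx/110x/1110/11110)

Answer: 4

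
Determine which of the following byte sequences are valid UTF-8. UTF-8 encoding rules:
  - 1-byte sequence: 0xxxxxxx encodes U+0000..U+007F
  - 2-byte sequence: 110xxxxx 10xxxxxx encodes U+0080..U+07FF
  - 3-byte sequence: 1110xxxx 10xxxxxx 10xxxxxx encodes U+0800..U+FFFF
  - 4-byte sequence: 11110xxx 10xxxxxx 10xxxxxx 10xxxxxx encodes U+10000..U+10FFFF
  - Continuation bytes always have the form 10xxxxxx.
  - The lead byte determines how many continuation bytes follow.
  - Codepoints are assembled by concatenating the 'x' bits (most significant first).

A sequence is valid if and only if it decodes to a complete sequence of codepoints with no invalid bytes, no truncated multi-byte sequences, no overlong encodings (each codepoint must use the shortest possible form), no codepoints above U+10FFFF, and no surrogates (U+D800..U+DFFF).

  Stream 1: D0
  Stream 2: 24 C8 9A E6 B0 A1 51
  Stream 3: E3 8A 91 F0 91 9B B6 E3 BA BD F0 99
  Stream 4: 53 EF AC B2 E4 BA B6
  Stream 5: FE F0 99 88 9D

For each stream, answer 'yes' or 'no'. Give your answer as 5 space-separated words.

Stream 1: error at byte offset 1. INVALID
Stream 2: decodes cleanly. VALID
Stream 3: error at byte offset 12. INVALID
Stream 4: decodes cleanly. VALID
Stream 5: error at byte offset 0. INVALID

Answer: no yes no yes no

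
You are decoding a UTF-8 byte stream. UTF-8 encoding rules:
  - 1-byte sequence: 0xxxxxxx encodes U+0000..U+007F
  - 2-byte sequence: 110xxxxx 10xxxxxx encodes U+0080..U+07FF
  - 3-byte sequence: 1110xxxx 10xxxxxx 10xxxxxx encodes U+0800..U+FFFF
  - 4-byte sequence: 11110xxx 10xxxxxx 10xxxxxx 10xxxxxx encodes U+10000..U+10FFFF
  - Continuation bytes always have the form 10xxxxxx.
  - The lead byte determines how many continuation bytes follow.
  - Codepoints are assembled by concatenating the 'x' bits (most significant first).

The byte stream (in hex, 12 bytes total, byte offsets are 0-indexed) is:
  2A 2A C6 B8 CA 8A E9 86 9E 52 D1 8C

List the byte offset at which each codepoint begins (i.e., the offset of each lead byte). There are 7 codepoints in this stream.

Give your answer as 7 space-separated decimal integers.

Byte[0]=2A: 1-byte ASCII. cp=U+002A
Byte[1]=2A: 1-byte ASCII. cp=U+002A
Byte[2]=C6: 2-byte lead, need 1 cont bytes. acc=0x6
Byte[3]=B8: continuation. acc=(acc<<6)|0x38=0x1B8
Completed: cp=U+01B8 (starts at byte 2)
Byte[4]=CA: 2-byte lead, need 1 cont bytes. acc=0xA
Byte[5]=8A: continuation. acc=(acc<<6)|0x0A=0x28A
Completed: cp=U+028A (starts at byte 4)
Byte[6]=E9: 3-byte lead, need 2 cont bytes. acc=0x9
Byte[7]=86: continuation. acc=(acc<<6)|0x06=0x246
Byte[8]=9E: continuation. acc=(acc<<6)|0x1E=0x919E
Completed: cp=U+919E (starts at byte 6)
Byte[9]=52: 1-byte ASCII. cp=U+0052
Byte[10]=D1: 2-byte lead, need 1 cont bytes. acc=0x11
Byte[11]=8C: continuation. acc=(acc<<6)|0x0C=0x44C
Completed: cp=U+044C (starts at byte 10)

Answer: 0 1 2 4 6 9 10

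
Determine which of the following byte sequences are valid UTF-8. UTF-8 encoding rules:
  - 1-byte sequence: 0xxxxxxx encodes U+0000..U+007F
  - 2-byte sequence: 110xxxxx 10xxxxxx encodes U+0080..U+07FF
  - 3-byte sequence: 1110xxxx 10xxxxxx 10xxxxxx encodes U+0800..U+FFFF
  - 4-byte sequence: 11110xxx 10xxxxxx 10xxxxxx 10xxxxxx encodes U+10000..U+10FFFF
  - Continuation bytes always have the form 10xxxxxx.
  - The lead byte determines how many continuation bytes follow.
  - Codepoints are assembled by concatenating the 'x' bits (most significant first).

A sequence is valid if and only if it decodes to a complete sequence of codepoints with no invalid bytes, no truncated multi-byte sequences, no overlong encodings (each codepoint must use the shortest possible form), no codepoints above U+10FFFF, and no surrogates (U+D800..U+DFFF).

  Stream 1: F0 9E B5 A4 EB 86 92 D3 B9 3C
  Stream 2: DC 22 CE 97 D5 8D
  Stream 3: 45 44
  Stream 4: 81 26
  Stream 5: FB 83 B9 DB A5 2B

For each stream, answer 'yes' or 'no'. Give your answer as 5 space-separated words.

Answer: yes no yes no no

Derivation:
Stream 1: decodes cleanly. VALID
Stream 2: error at byte offset 1. INVALID
Stream 3: decodes cleanly. VALID
Stream 4: error at byte offset 0. INVALID
Stream 5: error at byte offset 0. INVALID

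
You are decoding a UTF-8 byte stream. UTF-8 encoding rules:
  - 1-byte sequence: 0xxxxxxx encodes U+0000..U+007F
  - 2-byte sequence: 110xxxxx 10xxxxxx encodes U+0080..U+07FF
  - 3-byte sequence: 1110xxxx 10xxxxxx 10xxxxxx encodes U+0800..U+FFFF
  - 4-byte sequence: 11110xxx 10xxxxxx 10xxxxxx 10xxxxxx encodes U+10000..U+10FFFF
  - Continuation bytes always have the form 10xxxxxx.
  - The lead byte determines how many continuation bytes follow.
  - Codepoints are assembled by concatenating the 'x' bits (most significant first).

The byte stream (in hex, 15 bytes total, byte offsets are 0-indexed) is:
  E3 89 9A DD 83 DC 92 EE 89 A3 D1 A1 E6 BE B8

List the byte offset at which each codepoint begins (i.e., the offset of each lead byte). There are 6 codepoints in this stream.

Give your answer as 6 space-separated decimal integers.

Byte[0]=E3: 3-byte lead, need 2 cont bytes. acc=0x3
Byte[1]=89: continuation. acc=(acc<<6)|0x09=0xC9
Byte[2]=9A: continuation. acc=(acc<<6)|0x1A=0x325A
Completed: cp=U+325A (starts at byte 0)
Byte[3]=DD: 2-byte lead, need 1 cont bytes. acc=0x1D
Byte[4]=83: continuation. acc=(acc<<6)|0x03=0x743
Completed: cp=U+0743 (starts at byte 3)
Byte[5]=DC: 2-byte lead, need 1 cont bytes. acc=0x1C
Byte[6]=92: continuation. acc=(acc<<6)|0x12=0x712
Completed: cp=U+0712 (starts at byte 5)
Byte[7]=EE: 3-byte lead, need 2 cont bytes. acc=0xE
Byte[8]=89: continuation. acc=(acc<<6)|0x09=0x389
Byte[9]=A3: continuation. acc=(acc<<6)|0x23=0xE263
Completed: cp=U+E263 (starts at byte 7)
Byte[10]=D1: 2-byte lead, need 1 cont bytes. acc=0x11
Byte[11]=A1: continuation. acc=(acc<<6)|0x21=0x461
Completed: cp=U+0461 (starts at byte 10)
Byte[12]=E6: 3-byte lead, need 2 cont bytes. acc=0x6
Byte[13]=BE: continuation. acc=(acc<<6)|0x3E=0x1BE
Byte[14]=B8: continuation. acc=(acc<<6)|0x38=0x6FB8
Completed: cp=U+6FB8 (starts at byte 12)

Answer: 0 3 5 7 10 12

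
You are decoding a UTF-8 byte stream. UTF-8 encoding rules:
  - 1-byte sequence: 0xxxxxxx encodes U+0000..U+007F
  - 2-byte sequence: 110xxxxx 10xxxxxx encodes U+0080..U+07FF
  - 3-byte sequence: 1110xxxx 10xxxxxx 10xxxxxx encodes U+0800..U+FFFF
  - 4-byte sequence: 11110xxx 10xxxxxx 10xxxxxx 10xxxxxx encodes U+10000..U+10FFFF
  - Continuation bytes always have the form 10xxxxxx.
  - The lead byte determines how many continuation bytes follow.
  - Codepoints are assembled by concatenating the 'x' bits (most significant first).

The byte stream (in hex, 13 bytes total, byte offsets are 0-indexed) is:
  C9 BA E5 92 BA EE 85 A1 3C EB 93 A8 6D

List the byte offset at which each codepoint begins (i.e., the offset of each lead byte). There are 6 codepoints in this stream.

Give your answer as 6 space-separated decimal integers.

Byte[0]=C9: 2-byte lead, need 1 cont bytes. acc=0x9
Byte[1]=BA: continuation. acc=(acc<<6)|0x3A=0x27A
Completed: cp=U+027A (starts at byte 0)
Byte[2]=E5: 3-byte lead, need 2 cont bytes. acc=0x5
Byte[3]=92: continuation. acc=(acc<<6)|0x12=0x152
Byte[4]=BA: continuation. acc=(acc<<6)|0x3A=0x54BA
Completed: cp=U+54BA (starts at byte 2)
Byte[5]=EE: 3-byte lead, need 2 cont bytes. acc=0xE
Byte[6]=85: continuation. acc=(acc<<6)|0x05=0x385
Byte[7]=A1: continuation. acc=(acc<<6)|0x21=0xE161
Completed: cp=U+E161 (starts at byte 5)
Byte[8]=3C: 1-byte ASCII. cp=U+003C
Byte[9]=EB: 3-byte lead, need 2 cont bytes. acc=0xB
Byte[10]=93: continuation. acc=(acc<<6)|0x13=0x2D3
Byte[11]=A8: continuation. acc=(acc<<6)|0x28=0xB4E8
Completed: cp=U+B4E8 (starts at byte 9)
Byte[12]=6D: 1-byte ASCII. cp=U+006D

Answer: 0 2 5 8 9 12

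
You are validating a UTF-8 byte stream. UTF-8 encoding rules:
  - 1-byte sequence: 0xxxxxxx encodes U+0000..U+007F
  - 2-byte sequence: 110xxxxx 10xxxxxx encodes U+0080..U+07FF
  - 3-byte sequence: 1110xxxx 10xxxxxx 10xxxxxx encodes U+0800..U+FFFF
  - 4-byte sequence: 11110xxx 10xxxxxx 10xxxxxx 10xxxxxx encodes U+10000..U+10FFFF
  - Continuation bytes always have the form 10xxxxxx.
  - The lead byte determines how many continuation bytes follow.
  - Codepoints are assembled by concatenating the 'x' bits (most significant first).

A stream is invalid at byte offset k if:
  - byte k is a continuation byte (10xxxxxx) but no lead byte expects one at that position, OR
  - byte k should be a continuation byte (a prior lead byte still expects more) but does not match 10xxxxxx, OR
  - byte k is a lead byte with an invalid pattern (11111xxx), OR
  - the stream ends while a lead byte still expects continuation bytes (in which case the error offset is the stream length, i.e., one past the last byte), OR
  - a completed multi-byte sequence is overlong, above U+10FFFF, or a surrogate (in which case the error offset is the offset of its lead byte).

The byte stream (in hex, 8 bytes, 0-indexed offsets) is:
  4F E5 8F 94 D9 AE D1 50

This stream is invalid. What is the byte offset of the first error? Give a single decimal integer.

Byte[0]=4F: 1-byte ASCII. cp=U+004F
Byte[1]=E5: 3-byte lead, need 2 cont bytes. acc=0x5
Byte[2]=8F: continuation. acc=(acc<<6)|0x0F=0x14F
Byte[3]=94: continuation. acc=(acc<<6)|0x14=0x53D4
Completed: cp=U+53D4 (starts at byte 1)
Byte[4]=D9: 2-byte lead, need 1 cont bytes. acc=0x19
Byte[5]=AE: continuation. acc=(acc<<6)|0x2E=0x66E
Completed: cp=U+066E (starts at byte 4)
Byte[6]=D1: 2-byte lead, need 1 cont bytes. acc=0x11
Byte[7]=50: expected 10xxxxxx continuation. INVALID

Answer: 7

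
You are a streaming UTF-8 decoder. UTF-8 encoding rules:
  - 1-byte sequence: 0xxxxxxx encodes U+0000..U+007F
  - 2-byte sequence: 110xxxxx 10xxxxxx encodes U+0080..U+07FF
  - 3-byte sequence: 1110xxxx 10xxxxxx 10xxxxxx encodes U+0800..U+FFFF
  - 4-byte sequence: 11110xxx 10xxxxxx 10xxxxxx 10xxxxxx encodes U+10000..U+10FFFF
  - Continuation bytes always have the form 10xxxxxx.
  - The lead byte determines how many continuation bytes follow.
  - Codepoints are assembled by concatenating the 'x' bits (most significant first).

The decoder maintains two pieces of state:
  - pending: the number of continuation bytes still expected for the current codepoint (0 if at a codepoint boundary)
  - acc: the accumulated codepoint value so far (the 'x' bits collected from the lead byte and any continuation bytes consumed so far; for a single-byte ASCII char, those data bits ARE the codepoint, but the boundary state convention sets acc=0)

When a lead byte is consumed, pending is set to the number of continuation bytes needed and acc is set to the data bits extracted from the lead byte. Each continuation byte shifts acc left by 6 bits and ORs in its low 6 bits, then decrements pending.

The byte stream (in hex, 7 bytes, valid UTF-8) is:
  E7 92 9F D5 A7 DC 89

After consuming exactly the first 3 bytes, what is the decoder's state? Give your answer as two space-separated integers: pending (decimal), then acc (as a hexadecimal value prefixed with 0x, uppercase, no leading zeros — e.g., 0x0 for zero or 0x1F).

Answer: 0 0x749F

Derivation:
Byte[0]=E7: 3-byte lead. pending=2, acc=0x7
Byte[1]=92: continuation. acc=(acc<<6)|0x12=0x1D2, pending=1
Byte[2]=9F: continuation. acc=(acc<<6)|0x1F=0x749F, pending=0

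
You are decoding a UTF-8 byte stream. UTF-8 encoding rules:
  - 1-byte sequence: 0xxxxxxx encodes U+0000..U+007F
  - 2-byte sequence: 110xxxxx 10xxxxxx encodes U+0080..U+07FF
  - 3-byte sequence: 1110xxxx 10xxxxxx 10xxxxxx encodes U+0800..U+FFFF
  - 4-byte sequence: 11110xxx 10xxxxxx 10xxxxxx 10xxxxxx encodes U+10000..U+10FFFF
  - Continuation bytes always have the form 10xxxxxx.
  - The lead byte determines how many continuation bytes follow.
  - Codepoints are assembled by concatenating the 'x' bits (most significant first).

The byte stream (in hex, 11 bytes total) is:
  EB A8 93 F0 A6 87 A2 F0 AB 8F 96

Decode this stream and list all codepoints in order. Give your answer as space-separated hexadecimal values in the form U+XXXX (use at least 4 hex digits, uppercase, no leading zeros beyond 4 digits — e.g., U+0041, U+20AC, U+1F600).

Byte[0]=EB: 3-byte lead, need 2 cont bytes. acc=0xB
Byte[1]=A8: continuation. acc=(acc<<6)|0x28=0x2E8
Byte[2]=93: continuation. acc=(acc<<6)|0x13=0xBA13
Completed: cp=U+BA13 (starts at byte 0)
Byte[3]=F0: 4-byte lead, need 3 cont bytes. acc=0x0
Byte[4]=A6: continuation. acc=(acc<<6)|0x26=0x26
Byte[5]=87: continuation. acc=(acc<<6)|0x07=0x987
Byte[6]=A2: continuation. acc=(acc<<6)|0x22=0x261E2
Completed: cp=U+261E2 (starts at byte 3)
Byte[7]=F0: 4-byte lead, need 3 cont bytes. acc=0x0
Byte[8]=AB: continuation. acc=(acc<<6)|0x2B=0x2B
Byte[9]=8F: continuation. acc=(acc<<6)|0x0F=0xACF
Byte[10]=96: continuation. acc=(acc<<6)|0x16=0x2B3D6
Completed: cp=U+2B3D6 (starts at byte 7)

Answer: U+BA13 U+261E2 U+2B3D6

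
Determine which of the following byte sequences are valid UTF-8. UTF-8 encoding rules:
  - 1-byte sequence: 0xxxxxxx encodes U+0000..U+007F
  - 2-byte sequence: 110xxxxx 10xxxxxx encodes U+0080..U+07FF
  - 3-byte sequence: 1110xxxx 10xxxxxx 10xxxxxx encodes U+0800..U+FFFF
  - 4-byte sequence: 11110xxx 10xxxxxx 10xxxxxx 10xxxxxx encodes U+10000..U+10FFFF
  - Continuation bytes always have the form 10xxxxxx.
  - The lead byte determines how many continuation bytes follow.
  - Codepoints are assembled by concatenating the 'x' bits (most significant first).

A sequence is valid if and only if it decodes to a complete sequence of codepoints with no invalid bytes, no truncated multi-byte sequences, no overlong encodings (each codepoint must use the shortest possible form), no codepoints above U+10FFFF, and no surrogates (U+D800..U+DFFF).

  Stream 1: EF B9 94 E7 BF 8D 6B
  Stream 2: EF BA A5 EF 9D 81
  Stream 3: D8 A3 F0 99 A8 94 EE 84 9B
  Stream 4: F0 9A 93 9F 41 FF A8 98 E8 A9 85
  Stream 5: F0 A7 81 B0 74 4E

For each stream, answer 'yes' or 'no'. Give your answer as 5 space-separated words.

Answer: yes yes yes no yes

Derivation:
Stream 1: decodes cleanly. VALID
Stream 2: decodes cleanly. VALID
Stream 3: decodes cleanly. VALID
Stream 4: error at byte offset 5. INVALID
Stream 5: decodes cleanly. VALID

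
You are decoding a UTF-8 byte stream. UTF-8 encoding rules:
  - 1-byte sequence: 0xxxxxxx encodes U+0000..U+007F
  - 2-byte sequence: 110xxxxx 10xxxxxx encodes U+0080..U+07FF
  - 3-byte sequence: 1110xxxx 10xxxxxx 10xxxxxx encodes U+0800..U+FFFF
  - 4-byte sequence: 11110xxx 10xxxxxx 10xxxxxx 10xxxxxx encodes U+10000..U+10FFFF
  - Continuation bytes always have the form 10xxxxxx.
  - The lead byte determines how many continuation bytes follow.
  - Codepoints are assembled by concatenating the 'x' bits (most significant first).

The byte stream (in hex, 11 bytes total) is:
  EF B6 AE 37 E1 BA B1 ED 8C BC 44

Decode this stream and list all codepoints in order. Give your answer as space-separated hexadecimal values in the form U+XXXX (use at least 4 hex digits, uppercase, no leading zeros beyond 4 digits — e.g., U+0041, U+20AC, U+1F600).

Byte[0]=EF: 3-byte lead, need 2 cont bytes. acc=0xF
Byte[1]=B6: continuation. acc=(acc<<6)|0x36=0x3F6
Byte[2]=AE: continuation. acc=(acc<<6)|0x2E=0xFDAE
Completed: cp=U+FDAE (starts at byte 0)
Byte[3]=37: 1-byte ASCII. cp=U+0037
Byte[4]=E1: 3-byte lead, need 2 cont bytes. acc=0x1
Byte[5]=BA: continuation. acc=(acc<<6)|0x3A=0x7A
Byte[6]=B1: continuation. acc=(acc<<6)|0x31=0x1EB1
Completed: cp=U+1EB1 (starts at byte 4)
Byte[7]=ED: 3-byte lead, need 2 cont bytes. acc=0xD
Byte[8]=8C: continuation. acc=(acc<<6)|0x0C=0x34C
Byte[9]=BC: continuation. acc=(acc<<6)|0x3C=0xD33C
Completed: cp=U+D33C (starts at byte 7)
Byte[10]=44: 1-byte ASCII. cp=U+0044

Answer: U+FDAE U+0037 U+1EB1 U+D33C U+0044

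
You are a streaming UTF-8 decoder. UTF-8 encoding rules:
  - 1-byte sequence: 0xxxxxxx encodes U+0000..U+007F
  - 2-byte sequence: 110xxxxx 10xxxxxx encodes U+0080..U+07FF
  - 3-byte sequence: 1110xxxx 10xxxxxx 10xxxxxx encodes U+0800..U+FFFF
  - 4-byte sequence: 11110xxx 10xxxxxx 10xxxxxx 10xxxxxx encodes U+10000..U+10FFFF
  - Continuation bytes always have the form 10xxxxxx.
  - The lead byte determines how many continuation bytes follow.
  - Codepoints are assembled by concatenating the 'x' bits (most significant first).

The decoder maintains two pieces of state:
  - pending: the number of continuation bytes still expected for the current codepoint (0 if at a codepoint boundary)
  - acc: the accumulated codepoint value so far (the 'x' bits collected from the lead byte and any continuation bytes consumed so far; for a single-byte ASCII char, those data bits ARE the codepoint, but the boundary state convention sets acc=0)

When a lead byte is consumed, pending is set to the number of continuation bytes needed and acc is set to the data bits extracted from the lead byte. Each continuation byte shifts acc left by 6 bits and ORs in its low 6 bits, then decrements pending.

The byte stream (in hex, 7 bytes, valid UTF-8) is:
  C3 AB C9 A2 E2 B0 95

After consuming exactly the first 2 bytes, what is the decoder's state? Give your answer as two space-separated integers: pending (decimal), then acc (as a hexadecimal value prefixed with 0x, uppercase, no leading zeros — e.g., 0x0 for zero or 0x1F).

Answer: 0 0xEB

Derivation:
Byte[0]=C3: 2-byte lead. pending=1, acc=0x3
Byte[1]=AB: continuation. acc=(acc<<6)|0x2B=0xEB, pending=0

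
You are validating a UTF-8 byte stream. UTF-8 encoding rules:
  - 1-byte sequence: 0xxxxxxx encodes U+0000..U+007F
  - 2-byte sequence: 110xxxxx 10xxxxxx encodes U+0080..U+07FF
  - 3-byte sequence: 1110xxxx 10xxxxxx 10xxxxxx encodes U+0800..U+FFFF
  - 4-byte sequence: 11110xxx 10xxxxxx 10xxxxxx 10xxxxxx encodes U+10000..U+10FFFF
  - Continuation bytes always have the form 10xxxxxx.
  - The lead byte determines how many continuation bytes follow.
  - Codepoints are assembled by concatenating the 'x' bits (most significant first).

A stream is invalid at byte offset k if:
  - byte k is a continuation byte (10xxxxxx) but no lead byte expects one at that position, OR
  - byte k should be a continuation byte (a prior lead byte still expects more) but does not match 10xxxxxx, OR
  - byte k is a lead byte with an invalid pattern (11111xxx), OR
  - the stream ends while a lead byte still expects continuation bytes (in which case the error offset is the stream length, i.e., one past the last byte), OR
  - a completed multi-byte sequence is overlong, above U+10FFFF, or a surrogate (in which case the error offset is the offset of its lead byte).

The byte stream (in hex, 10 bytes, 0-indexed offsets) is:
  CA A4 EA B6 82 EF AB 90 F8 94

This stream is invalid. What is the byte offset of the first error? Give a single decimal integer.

Byte[0]=CA: 2-byte lead, need 1 cont bytes. acc=0xA
Byte[1]=A4: continuation. acc=(acc<<6)|0x24=0x2A4
Completed: cp=U+02A4 (starts at byte 0)
Byte[2]=EA: 3-byte lead, need 2 cont bytes. acc=0xA
Byte[3]=B6: continuation. acc=(acc<<6)|0x36=0x2B6
Byte[4]=82: continuation. acc=(acc<<6)|0x02=0xAD82
Completed: cp=U+AD82 (starts at byte 2)
Byte[5]=EF: 3-byte lead, need 2 cont bytes. acc=0xF
Byte[6]=AB: continuation. acc=(acc<<6)|0x2B=0x3EB
Byte[7]=90: continuation. acc=(acc<<6)|0x10=0xFAD0
Completed: cp=U+FAD0 (starts at byte 5)
Byte[8]=F8: INVALID lead byte (not 0xxx/110x/1110/11110)

Answer: 8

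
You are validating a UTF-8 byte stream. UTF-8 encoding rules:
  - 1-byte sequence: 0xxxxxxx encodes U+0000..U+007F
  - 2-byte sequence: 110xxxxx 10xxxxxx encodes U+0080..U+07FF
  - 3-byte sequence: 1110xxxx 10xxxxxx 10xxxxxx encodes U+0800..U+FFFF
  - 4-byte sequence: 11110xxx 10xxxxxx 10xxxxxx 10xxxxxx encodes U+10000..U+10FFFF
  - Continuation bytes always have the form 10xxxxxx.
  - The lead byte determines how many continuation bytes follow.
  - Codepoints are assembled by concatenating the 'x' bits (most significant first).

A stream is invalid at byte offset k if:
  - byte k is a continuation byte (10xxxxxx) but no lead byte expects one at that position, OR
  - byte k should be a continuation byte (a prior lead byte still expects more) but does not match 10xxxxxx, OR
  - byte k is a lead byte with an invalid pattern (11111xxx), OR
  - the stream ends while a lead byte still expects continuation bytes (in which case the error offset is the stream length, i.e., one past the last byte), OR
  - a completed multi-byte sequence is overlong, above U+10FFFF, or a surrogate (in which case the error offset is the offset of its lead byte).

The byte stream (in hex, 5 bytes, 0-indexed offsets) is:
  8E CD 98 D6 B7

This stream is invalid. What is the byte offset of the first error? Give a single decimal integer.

Byte[0]=8E: INVALID lead byte (not 0xxx/110x/1110/11110)

Answer: 0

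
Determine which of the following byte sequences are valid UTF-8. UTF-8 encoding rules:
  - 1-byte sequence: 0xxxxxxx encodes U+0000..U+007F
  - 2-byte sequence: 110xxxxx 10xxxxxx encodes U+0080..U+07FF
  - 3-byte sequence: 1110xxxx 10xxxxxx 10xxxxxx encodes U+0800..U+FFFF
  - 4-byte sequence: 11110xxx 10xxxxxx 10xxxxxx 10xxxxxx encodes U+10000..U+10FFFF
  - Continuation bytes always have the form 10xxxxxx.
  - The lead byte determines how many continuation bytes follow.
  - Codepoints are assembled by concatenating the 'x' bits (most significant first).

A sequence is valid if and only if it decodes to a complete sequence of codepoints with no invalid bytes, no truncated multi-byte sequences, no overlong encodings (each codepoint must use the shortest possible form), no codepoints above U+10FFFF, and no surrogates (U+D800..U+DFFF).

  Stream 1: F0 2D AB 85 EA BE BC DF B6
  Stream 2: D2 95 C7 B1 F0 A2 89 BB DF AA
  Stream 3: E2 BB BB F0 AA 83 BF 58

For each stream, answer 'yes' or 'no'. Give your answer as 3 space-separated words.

Answer: no yes yes

Derivation:
Stream 1: error at byte offset 1. INVALID
Stream 2: decodes cleanly. VALID
Stream 3: decodes cleanly. VALID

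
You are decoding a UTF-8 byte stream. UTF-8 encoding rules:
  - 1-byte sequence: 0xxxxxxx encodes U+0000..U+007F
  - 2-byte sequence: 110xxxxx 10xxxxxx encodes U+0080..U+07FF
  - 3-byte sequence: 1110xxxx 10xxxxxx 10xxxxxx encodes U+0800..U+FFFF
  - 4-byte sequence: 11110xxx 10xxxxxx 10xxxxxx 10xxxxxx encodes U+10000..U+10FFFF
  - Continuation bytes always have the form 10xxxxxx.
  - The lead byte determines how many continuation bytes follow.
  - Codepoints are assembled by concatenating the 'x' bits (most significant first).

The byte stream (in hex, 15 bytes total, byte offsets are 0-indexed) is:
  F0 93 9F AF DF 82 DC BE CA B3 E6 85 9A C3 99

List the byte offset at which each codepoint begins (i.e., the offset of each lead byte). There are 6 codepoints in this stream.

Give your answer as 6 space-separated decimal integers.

Answer: 0 4 6 8 10 13

Derivation:
Byte[0]=F0: 4-byte lead, need 3 cont bytes. acc=0x0
Byte[1]=93: continuation. acc=(acc<<6)|0x13=0x13
Byte[2]=9F: continuation. acc=(acc<<6)|0x1F=0x4DF
Byte[3]=AF: continuation. acc=(acc<<6)|0x2F=0x137EF
Completed: cp=U+137EF (starts at byte 0)
Byte[4]=DF: 2-byte lead, need 1 cont bytes. acc=0x1F
Byte[5]=82: continuation. acc=(acc<<6)|0x02=0x7C2
Completed: cp=U+07C2 (starts at byte 4)
Byte[6]=DC: 2-byte lead, need 1 cont bytes. acc=0x1C
Byte[7]=BE: continuation. acc=(acc<<6)|0x3E=0x73E
Completed: cp=U+073E (starts at byte 6)
Byte[8]=CA: 2-byte lead, need 1 cont bytes. acc=0xA
Byte[9]=B3: continuation. acc=(acc<<6)|0x33=0x2B3
Completed: cp=U+02B3 (starts at byte 8)
Byte[10]=E6: 3-byte lead, need 2 cont bytes. acc=0x6
Byte[11]=85: continuation. acc=(acc<<6)|0x05=0x185
Byte[12]=9A: continuation. acc=(acc<<6)|0x1A=0x615A
Completed: cp=U+615A (starts at byte 10)
Byte[13]=C3: 2-byte lead, need 1 cont bytes. acc=0x3
Byte[14]=99: continuation. acc=(acc<<6)|0x19=0xD9
Completed: cp=U+00D9 (starts at byte 13)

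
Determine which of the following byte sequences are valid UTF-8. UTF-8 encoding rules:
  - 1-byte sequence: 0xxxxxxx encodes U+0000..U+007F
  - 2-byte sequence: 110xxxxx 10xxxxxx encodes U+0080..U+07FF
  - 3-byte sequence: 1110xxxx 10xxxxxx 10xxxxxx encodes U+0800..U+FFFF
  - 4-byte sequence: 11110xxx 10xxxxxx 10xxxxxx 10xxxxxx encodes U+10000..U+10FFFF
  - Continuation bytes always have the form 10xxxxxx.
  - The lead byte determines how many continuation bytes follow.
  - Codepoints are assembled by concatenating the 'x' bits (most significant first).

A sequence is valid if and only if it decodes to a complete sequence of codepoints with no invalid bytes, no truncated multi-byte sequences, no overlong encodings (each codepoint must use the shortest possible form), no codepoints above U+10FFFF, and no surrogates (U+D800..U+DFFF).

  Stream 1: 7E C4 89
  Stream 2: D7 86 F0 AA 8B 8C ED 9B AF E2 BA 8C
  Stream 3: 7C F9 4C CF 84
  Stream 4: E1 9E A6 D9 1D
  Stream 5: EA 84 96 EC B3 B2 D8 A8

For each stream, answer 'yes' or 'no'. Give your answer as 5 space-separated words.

Answer: yes yes no no yes

Derivation:
Stream 1: decodes cleanly. VALID
Stream 2: decodes cleanly. VALID
Stream 3: error at byte offset 1. INVALID
Stream 4: error at byte offset 4. INVALID
Stream 5: decodes cleanly. VALID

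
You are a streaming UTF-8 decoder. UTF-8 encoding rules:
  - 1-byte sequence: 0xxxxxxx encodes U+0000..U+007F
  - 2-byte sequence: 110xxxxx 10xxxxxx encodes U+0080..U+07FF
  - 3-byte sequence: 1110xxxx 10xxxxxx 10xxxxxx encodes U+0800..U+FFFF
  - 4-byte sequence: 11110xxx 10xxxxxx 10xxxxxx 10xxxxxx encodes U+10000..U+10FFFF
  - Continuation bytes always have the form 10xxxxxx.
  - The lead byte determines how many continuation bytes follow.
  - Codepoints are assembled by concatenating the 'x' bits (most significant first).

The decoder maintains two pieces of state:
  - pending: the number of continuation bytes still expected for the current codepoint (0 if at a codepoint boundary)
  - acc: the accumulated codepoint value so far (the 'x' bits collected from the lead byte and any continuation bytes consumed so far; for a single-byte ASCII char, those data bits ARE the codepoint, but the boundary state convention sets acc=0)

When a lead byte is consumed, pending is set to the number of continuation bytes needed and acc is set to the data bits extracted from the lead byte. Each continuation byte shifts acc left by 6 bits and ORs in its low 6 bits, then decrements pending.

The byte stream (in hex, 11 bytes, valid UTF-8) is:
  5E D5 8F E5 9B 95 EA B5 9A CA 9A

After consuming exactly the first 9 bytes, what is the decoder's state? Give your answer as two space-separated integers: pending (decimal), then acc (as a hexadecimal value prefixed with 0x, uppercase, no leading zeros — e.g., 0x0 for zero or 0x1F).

Byte[0]=5E: 1-byte. pending=0, acc=0x0
Byte[1]=D5: 2-byte lead. pending=1, acc=0x15
Byte[2]=8F: continuation. acc=(acc<<6)|0x0F=0x54F, pending=0
Byte[3]=E5: 3-byte lead. pending=2, acc=0x5
Byte[4]=9B: continuation. acc=(acc<<6)|0x1B=0x15B, pending=1
Byte[5]=95: continuation. acc=(acc<<6)|0x15=0x56D5, pending=0
Byte[6]=EA: 3-byte lead. pending=2, acc=0xA
Byte[7]=B5: continuation. acc=(acc<<6)|0x35=0x2B5, pending=1
Byte[8]=9A: continuation. acc=(acc<<6)|0x1A=0xAD5A, pending=0

Answer: 0 0xAD5A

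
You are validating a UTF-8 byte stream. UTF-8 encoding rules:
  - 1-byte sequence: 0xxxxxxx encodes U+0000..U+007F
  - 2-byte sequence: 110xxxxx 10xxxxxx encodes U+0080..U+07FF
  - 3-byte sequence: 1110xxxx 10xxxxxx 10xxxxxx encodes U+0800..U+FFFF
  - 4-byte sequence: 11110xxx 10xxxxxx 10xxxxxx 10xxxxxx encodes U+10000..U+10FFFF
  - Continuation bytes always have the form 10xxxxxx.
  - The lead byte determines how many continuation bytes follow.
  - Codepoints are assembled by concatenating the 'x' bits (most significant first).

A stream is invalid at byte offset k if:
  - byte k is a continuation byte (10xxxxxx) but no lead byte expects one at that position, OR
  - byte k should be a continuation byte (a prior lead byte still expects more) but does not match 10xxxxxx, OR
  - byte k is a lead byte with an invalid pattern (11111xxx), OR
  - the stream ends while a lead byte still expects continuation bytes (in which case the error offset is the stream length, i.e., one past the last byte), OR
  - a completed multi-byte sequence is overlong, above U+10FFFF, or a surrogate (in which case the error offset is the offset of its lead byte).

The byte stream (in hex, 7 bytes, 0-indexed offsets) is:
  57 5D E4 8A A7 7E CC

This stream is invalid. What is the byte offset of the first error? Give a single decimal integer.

Byte[0]=57: 1-byte ASCII. cp=U+0057
Byte[1]=5D: 1-byte ASCII. cp=U+005D
Byte[2]=E4: 3-byte lead, need 2 cont bytes. acc=0x4
Byte[3]=8A: continuation. acc=(acc<<6)|0x0A=0x10A
Byte[4]=A7: continuation. acc=(acc<<6)|0x27=0x42A7
Completed: cp=U+42A7 (starts at byte 2)
Byte[5]=7E: 1-byte ASCII. cp=U+007E
Byte[6]=CC: 2-byte lead, need 1 cont bytes. acc=0xC
Byte[7]: stream ended, expected continuation. INVALID

Answer: 7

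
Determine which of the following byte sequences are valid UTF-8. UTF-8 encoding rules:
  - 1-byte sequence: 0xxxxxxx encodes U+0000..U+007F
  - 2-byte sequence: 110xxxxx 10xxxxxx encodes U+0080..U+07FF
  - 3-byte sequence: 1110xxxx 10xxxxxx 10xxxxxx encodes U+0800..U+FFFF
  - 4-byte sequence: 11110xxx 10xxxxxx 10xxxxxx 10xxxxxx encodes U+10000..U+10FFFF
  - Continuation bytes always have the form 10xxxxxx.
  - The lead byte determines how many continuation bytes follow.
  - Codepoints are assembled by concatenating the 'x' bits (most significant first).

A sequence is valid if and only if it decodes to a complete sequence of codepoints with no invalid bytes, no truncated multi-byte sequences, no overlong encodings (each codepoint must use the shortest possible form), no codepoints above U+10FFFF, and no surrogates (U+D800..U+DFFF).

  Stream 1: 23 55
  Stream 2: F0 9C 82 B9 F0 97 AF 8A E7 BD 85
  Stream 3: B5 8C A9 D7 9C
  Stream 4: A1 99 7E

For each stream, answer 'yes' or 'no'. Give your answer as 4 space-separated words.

Answer: yes yes no no

Derivation:
Stream 1: decodes cleanly. VALID
Stream 2: decodes cleanly. VALID
Stream 3: error at byte offset 0. INVALID
Stream 4: error at byte offset 0. INVALID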